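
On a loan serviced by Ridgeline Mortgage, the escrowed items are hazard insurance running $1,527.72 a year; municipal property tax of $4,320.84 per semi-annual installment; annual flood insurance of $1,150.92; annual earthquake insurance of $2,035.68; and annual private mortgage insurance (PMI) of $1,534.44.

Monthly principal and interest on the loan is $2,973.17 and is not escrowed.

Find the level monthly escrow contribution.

Hazard insurance — $1,527.72 per year
Municipal property tax — $4,320.84 × 2 = $8,641.68 per year
Flood insurance — $1,150.92 per year
Earthquake insurance — $2,035.68 per year
Private mortgage insurance (PMI) — $1,534.44 per year
Yearly total = $14,890.44
Base monthly escrow = $14,890.44 ÷ 12 = $1,240.87

$1,240.87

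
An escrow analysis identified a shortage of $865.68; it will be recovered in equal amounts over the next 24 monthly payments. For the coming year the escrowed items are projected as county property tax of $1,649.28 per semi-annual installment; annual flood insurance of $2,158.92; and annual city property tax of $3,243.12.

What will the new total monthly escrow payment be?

County property tax = $1,649.28 × 2 = $3,298.56
Flood insurance = $2,158.92
City property tax = $3,243.12
Annual escrow total = $3,298.56 + $2,158.92 + $3,243.12 = $8,700.60
Per month = $8,700.60 / 12 = $725.05
Shortage per month = $865.68 ÷ 24 = $36.07
New monthly escrow = $725.05 + $36.07 = $761.12

$761.12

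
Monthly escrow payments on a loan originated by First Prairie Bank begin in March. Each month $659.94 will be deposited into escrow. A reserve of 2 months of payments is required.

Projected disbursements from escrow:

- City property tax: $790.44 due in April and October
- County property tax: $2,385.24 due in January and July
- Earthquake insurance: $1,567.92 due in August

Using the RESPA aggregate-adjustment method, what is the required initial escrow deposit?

Cushion = 2 × $659.94 = $1,319.88
Trial balance (start $0, +$659.94 each month, − disbursements):
  Mar: +$659.94 → $659.94
  Apr: +$659.94 − $790.44 → $529.44
  May: +$659.94 → $1,189.38
  Jun: +$659.94 → $1,849.32
  Jul: +$659.94 − $2,385.24 → $124.02
  Aug: +$659.94 − $1,567.92 → -$783.96
  Sep: +$659.94 → -$124.02
  Oct: +$659.94 − $790.44 → -$254.52
  Nov: +$659.94 → $405.42
  Dec: +$659.94 → $1,065.36
  Jan: +$659.94 − $2,385.24 → -$659.94
  Feb: +$659.94 → $0.00
Lowest trial balance = -$783.96 (Aug)
Initial deposit = cushion − low point = $1,319.88 − (-$783.96) = $2,103.84

$2,103.84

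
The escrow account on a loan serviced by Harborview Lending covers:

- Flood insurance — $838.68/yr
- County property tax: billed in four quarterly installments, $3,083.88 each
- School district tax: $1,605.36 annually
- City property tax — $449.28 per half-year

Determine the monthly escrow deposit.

$1,306.51

Flood insurance: $838.68 per year
County property tax: $3,083.88 × 4 = $12,335.52 per year
School district tax: $1,605.36 per year
City property tax: $449.28 × 2 = $898.56 per year
Annual escrow total = $15,678.12
Monthly escrow = $15,678.12 / 12 = $1,306.51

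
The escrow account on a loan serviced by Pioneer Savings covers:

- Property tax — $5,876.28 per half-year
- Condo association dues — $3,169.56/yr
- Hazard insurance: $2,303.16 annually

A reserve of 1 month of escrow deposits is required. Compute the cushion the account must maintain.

$1,435.44

Property tax = $5,876.28 × 2 = $11,752.56
Condo association dues = $3,169.56
Hazard insurance = $2,303.16
Annual escrow total = $17,225.28
Monthly escrow = $17,225.28 / 12 = $1,435.44
Required cushion = 1 × $1,435.44 = $1,435.44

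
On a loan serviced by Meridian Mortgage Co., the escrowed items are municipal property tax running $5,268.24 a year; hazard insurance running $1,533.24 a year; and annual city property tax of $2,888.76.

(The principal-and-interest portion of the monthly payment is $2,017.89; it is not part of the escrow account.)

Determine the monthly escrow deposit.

Municipal property tax: $5,268.24 per year
Hazard insurance: $1,533.24 per year
City property tax: $2,888.76 per year
Combined annual = $9,690.24
Per month = $9,690.24 ÷ 12 = $807.52

$807.52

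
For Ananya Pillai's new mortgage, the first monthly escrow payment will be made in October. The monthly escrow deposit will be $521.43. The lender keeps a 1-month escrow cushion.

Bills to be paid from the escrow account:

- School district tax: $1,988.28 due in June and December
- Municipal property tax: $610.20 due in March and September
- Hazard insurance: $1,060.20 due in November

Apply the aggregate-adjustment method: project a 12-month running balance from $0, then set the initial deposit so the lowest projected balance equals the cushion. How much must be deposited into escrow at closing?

Cushion = 1 × $521.43 = $521.43
Trial balance (start $0, +$521.43 each month, − disbursements):
  Oct: +$521.43 → $521.43
  Nov: +$521.43 − $1,060.20 → -$17.34
  Dec: +$521.43 − $1,988.28 → -$1,484.19
  Jan: +$521.43 → -$962.76
  Feb: +$521.43 → -$441.33
  Mar: +$521.43 − $610.20 → -$530.10
  Apr: +$521.43 → -$8.67
  May: +$521.43 → $512.76
  Jun: +$521.43 − $1,988.28 → -$954.09
  Jul: +$521.43 → -$432.66
  Aug: +$521.43 → $88.77
  Sep: +$521.43 − $610.20 → $0.00
Lowest trial balance = -$1,484.19 (Dec)
Initial deposit = cushion − low point = $521.43 − (-$1,484.19) = $2,005.62

$2,005.62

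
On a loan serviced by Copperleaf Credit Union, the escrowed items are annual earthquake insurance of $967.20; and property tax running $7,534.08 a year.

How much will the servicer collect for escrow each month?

$708.44

Earthquake insurance = $967.20 per year
Property tax = $7,534.08 per year
Total per year = $967.20 + $7,534.08 = $8,501.28
Base monthly escrow = $8,501.28 ÷ 12 = $708.44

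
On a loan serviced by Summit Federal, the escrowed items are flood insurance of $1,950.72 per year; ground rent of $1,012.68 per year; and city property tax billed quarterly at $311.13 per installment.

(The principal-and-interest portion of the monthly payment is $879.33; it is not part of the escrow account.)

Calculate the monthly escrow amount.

Flood insurance = $1,950.72 per year
Ground rent = $1,012.68 per year
City property tax = $311.13 × 4 = $1,244.52 per year
Total annual escrow = $4,207.92
Base monthly escrow = $4,207.92 ÷ 12 = $350.66

$350.66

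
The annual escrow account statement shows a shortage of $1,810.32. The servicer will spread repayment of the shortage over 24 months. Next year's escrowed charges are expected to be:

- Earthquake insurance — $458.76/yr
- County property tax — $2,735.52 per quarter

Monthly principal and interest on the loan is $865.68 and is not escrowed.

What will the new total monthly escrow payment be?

Earthquake insurance: $458.76 per year
County property tax: $2,735.52 × 4 = $10,942.08 per year
Combined annual = $458.76 + $10,942.08 = $11,400.84
Base monthly escrow = $11,400.84 ÷ 12 = $950.07
Shortage per month = $1,810.32 / 24 = $75.43
New monthly escrow = $950.07 + $75.43 = $1,025.50

$1,025.50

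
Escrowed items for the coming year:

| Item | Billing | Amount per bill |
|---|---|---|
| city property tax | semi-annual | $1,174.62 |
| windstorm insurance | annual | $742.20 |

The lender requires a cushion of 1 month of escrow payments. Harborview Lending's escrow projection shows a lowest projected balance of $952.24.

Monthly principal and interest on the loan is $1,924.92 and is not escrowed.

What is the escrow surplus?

City property tax = $1,174.62 × 2 = $2,349.24/yr
Windstorm insurance = $742.20/yr
Total annual escrow = $2,349.24 + $742.20 = $3,091.44
Monthly = $3,091.44 ÷ 12 = $257.62
Required cushion = 1 × $257.62 = $257.62
Excess over cushion: $952.24 − $257.62 = $694.62

$694.62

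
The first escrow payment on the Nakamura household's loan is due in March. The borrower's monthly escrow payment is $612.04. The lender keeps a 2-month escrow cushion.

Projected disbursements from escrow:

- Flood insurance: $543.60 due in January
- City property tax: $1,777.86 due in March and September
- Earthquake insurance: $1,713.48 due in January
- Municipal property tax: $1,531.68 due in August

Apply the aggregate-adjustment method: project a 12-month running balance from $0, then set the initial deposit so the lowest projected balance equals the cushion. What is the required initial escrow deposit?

$2,389.90

Cushion = 2 × $612.04 = $1,224.08
Trial balance (start $0, +$612.04 each month, − disbursements):
  Mar: +$612.04 − $1,777.86 → -$1,165.82
  Apr: +$612.04 → -$553.78
  May: +$612.04 → $58.26
  Jun: +$612.04 → $670.30
  Jul: +$612.04 → $1,282.34
  Aug: +$612.04 − $1,531.68 → $362.70
  Sep: +$612.04 − $1,777.86 → -$803.12
  Oct: +$612.04 → -$191.08
  Nov: +$612.04 → $420.96
  Dec: +$612.04 → $1,033.00
  Jan: +$612.04 − $2,257.08 → -$612.04
  Feb: +$612.04 → $0.00
Lowest trial balance = -$1,165.82 (Mar)
Initial deposit = cushion − low point = $1,224.08 − (-$1,165.82) = $2,389.90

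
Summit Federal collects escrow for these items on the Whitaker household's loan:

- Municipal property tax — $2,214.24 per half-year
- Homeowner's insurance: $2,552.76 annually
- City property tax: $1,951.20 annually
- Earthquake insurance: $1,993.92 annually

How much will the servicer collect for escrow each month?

Municipal property tax = $2,214.24 × 2 = $4,428.48
Homeowner's insurance = $2,552.76
City property tax = $1,951.20
Earthquake insurance = $1,993.92
Yearly total = $10,926.36
Base monthly escrow = $10,926.36 ÷ 12 = $910.53

$910.53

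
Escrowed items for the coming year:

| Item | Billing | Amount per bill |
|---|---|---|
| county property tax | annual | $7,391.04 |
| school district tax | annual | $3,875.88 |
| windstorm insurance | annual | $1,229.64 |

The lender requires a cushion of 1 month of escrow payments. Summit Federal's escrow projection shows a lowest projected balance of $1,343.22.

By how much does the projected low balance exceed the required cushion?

County property tax: $7,391.04 per year
School district tax: $3,875.88 per year
Windstorm insurance: $1,229.64 per year
Combined annual = $12,496.56
Base monthly escrow = $12,496.56 ÷ 12 = $1,041.38
Cushion = 1 × $1,041.38 = $1,041.38
Excess over cushion: $1,343.22 − $1,041.38 = $301.84

$301.84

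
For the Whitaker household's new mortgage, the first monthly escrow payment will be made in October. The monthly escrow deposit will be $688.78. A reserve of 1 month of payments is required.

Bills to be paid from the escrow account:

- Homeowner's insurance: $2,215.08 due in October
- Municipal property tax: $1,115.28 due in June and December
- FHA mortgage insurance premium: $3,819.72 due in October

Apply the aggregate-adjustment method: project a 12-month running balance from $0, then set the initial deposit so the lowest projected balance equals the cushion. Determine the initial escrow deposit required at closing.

$6,034.80

Cushion = 1 × $688.78 = $688.78
Trial balance (start $0, +$688.78 each month, − disbursements):
  Oct: +$688.78 − $6,034.80 → -$5,346.02
  Nov: +$688.78 → -$4,657.24
  Dec: +$688.78 − $1,115.28 → -$5,083.74
  Jan: +$688.78 → -$4,394.96
  Feb: +$688.78 → -$3,706.18
  Mar: +$688.78 → -$3,017.40
  Apr: +$688.78 → -$2,328.62
  May: +$688.78 → -$1,639.84
  Jun: +$688.78 − $1,115.28 → -$2,066.34
  Jul: +$688.78 → -$1,377.56
  Aug: +$688.78 → -$688.78
  Sep: +$688.78 → $0.00
Lowest trial balance = -$5,346.02 (Oct)
Initial deposit = cushion − low point = $688.78 − (-$5,346.02) = $6,034.80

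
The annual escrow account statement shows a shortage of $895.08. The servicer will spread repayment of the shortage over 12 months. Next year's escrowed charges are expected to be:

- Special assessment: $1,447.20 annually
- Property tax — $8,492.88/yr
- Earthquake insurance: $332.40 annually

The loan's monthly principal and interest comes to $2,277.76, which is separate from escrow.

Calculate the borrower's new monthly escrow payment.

$930.63

Special assessment = $1,447.20
Property tax = $8,492.88
Earthquake insurance = $332.40
Total per year = $1,447.20 + $8,492.88 + $332.40 = $10,272.48
Monthly = $10,272.48 / 12 = $856.04
Monthly shortage recovery: $895.08 / 12 = $74.59
Adjusted monthly = $856.04 + $74.59 = $930.63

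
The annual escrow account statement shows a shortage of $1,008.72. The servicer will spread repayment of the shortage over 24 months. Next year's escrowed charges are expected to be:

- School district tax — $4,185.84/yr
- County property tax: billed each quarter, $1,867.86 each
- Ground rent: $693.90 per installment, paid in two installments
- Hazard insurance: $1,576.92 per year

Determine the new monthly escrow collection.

School district tax = $4,185.84/yr
County property tax = $1,867.86 × 4 = $7,471.44/yr
Ground rent = $693.90 × 2 = $1,387.80/yr
Hazard insurance = $1,576.92/yr
Yearly total = $4,185.84 + $7,471.44 + $1,387.80 + $1,576.92 = $14,622.00
Per month = $14,622.00 ÷ 12 = $1,218.50
Shortage spread = $1,008.72 ÷ 24 = $42.03/mo
Adjusted monthly = $1,218.50 + $42.03 = $1,260.53

$1,260.53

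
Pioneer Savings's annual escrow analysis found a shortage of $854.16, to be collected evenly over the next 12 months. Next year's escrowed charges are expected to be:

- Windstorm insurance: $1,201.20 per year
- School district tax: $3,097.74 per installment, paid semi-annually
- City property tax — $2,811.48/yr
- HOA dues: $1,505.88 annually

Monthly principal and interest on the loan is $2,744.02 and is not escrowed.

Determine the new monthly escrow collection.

$1,047.35

Windstorm insurance — $1,201.20 per year
School district tax — $3,097.74 × 2 = $6,195.48 per year
City property tax — $2,811.48 per year
HOA dues — $1,505.88 per year
Combined annual = $1,201.20 + $6,195.48 + $2,811.48 + $1,505.88 = $11,714.04
Base monthly escrow = $11,714.04 / 12 = $976.17
Shortage per month = $854.16 / 12 = $71.18
New monthly escrow = $976.17 + $71.18 = $1,047.35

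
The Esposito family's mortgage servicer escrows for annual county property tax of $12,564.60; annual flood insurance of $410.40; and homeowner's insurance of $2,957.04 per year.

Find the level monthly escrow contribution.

County property tax = $12,564.60 annually
Flood insurance = $410.40 annually
Homeowner's insurance = $2,957.04 annually
Annual escrow total = $15,932.04
Per month = $15,932.04 ÷ 12 = $1,327.67

$1,327.67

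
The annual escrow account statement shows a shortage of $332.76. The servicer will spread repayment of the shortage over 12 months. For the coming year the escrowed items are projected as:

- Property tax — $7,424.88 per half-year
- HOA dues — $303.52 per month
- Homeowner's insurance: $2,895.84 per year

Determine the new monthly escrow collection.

$1,810.05

Property tax — $7,424.88 × 2 = $14,849.76/yr
HOA dues — $303.52 × 12 = $3,642.24/yr
Homeowner's insurance — $2,895.84/yr
Annual escrow total = $14,849.76 + $3,642.24 + $2,895.84 = $21,387.84
Base monthly escrow = $21,387.84 / 12 = $1,782.32
Shortage spread = $332.76 / 12 = $27.73/mo
Adjusted monthly = $1,782.32 + $27.73 = $1,810.05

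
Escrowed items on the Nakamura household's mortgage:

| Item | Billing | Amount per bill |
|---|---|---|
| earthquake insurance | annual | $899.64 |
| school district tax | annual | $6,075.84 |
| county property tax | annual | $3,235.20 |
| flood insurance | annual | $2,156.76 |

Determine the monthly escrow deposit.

Earthquake insurance = $899.64 annually
School district tax = $6,075.84 annually
County property tax = $3,235.20 annually
Flood insurance = $2,156.76 annually
Yearly total = $899.64 + $6,075.84 + $3,235.20 + $2,156.76 = $12,367.44
Monthly escrow = $12,367.44 ÷ 12 = $1,030.62

$1,030.62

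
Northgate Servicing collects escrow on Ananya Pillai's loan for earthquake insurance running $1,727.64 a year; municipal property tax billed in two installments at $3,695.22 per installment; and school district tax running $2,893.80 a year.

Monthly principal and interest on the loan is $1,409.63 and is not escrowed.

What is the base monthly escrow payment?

Earthquake insurance — $1,727.64/yr
Municipal property tax — $3,695.22 × 2 = $7,390.44/yr
School district tax — $2,893.80/yr
Total per year = $1,727.64 + $7,390.44 + $2,893.80 = $12,011.88
Per month = $12,011.88 ÷ 12 = $1,000.99

$1,000.99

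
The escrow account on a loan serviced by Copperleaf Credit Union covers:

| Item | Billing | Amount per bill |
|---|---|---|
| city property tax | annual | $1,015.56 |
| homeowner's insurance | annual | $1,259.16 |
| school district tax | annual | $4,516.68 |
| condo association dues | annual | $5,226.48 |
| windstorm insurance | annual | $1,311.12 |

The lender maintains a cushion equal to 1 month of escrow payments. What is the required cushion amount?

City property tax: $1,015.56 annually
Homeowner's insurance: $1,259.16 annually
School district tax: $4,516.68 annually
Condo association dues: $5,226.48 annually
Windstorm insurance: $1,311.12 annually
Total per year = $13,329.00
Monthly escrow = $13,329.00 / 12 = $1,110.75
Reserve = 1 × $1,110.75 = $1,110.75

$1,110.75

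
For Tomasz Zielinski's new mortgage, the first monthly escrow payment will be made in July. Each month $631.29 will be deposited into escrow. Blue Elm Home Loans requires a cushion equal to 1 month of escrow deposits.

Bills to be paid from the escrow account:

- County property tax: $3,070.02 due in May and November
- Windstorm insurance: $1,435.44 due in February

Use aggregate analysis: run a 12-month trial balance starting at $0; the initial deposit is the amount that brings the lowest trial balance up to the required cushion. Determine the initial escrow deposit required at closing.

Cushion = 1 × $631.29 = $631.29
Trial balance (start $0, +$631.29 each month, − disbursements):
  Jul: +$631.29 → $631.29
  Aug: +$631.29 → $1,262.58
  Sep: +$631.29 → $1,893.87
  Oct: +$631.29 → $2,525.16
  Nov: +$631.29 − $3,070.02 → $86.43
  Dec: +$631.29 → $717.72
  Jan: +$631.29 → $1,349.01
  Feb: +$631.29 − $1,435.44 → $544.86
  Mar: +$631.29 → $1,176.15
  Apr: +$631.29 → $1,807.44
  May: +$631.29 − $3,070.02 → -$631.29
  Jun: +$631.29 → $0.00
Lowest trial balance = -$631.29 (May)
Initial deposit = cushion − low point = $631.29 − (-$631.29) = $1,262.58

$1,262.58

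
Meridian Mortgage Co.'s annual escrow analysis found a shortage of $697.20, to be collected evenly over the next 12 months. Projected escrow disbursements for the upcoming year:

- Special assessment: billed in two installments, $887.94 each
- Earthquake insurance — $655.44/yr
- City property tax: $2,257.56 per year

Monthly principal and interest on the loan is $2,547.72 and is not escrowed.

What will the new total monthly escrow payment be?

Special assessment — $887.94 × 2 = $1,775.88/yr
Earthquake insurance — $655.44/yr
City property tax — $2,257.56/yr
Annual escrow total = $1,775.88 + $655.44 + $2,257.56 = $4,688.88
Monthly escrow = $4,688.88 ÷ 12 = $390.74
Shortage spread = $697.20 / 12 = $58.10/mo
Adjusted monthly = $390.74 + $58.10 = $448.84

$448.84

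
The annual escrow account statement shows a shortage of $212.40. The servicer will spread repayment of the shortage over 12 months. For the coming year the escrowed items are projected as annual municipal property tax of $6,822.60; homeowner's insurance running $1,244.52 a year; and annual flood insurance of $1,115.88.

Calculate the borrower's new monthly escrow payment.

$782.95

Municipal property tax = $6,822.60
Homeowner's insurance = $1,244.52
Flood insurance = $1,115.88
Total per year = $6,822.60 + $1,244.52 + $1,115.88 = $9,183.00
Per month = $9,183.00 / 12 = $765.25
Shortage per month = $212.40 / 12 = $17.70
New monthly escrow = $765.25 + $17.70 = $782.95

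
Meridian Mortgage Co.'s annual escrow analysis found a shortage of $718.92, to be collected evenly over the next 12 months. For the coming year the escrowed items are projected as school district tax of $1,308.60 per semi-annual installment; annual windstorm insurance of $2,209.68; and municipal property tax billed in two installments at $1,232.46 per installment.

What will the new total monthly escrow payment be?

School district tax: $1,308.60 × 2 = $2,617.20 annually
Windstorm insurance: $2,209.68 annually
Municipal property tax: $1,232.46 × 2 = $2,464.92 annually
Yearly total = $2,617.20 + $2,209.68 + $2,464.92 = $7,291.80
Monthly = $7,291.80 / 12 = $607.65
Shortage per month = $718.92 / 12 = $59.91
Adjusted monthly = $607.65 + $59.91 = $667.56

$667.56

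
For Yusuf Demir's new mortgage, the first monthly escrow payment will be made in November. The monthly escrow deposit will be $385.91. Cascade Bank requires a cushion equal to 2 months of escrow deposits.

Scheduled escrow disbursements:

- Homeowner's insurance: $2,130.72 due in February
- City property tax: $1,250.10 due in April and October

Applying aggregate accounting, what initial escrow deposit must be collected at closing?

Cushion = 2 × $385.91 = $771.82
Trial balance (start $0, +$385.91 each month, − disbursements):
  Nov: +$385.91 → $385.91
  Dec: +$385.91 → $771.82
  Jan: +$385.91 → $1,157.73
  Feb: +$385.91 − $2,130.72 → -$587.08
  Mar: +$385.91 → -$201.17
  Apr: +$385.91 − $1,250.10 → -$1,065.36
  May: +$385.91 → -$679.45
  Jun: +$385.91 → -$293.54
  Jul: +$385.91 → $92.37
  Aug: +$385.91 → $478.28
  Sep: +$385.91 → $864.19
  Oct: +$385.91 − $1,250.10 → $0.00
Lowest trial balance = -$1,065.36 (Apr)
Initial deposit = cushion − low point = $771.82 − (-$1,065.36) = $1,837.18

$1,837.18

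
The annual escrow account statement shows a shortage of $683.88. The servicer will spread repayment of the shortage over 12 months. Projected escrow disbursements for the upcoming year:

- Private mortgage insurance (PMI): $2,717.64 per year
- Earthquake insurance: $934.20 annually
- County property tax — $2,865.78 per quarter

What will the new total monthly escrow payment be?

$1,316.57

Private mortgage insurance (PMI) = $2,717.64
Earthquake insurance = $934.20
County property tax = $2,865.78 × 4 = $11,463.12
Combined annual = $15,114.96
Monthly = $15,114.96 / 12 = $1,259.58
Shortage per month = $683.88 ÷ 12 = $56.99
New monthly escrow = $1,259.58 + $56.99 = $1,316.57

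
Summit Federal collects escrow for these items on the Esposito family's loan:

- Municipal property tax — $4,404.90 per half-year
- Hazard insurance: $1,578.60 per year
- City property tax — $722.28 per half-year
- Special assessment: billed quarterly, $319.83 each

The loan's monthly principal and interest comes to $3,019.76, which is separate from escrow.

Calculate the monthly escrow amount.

Municipal property tax = $4,404.90 × 2 = $8,809.80 annually
Hazard insurance = $1,578.60 annually
City property tax = $722.28 × 2 = $1,444.56 annually
Special assessment = $319.83 × 4 = $1,279.32 annually
Total per year = $8,809.80 + $1,578.60 + $1,444.56 + $1,279.32 = $13,112.28
Per month = $13,112.28 ÷ 12 = $1,092.69

$1,092.69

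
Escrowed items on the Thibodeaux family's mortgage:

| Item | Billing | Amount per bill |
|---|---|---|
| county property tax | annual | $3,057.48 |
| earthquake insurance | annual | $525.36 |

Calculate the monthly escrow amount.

$298.57

County property tax: $3,057.48/yr
Earthquake insurance: $525.36/yr
Combined annual = $3,057.48 + $525.36 = $3,582.84
Monthly = $3,582.84 ÷ 12 = $298.57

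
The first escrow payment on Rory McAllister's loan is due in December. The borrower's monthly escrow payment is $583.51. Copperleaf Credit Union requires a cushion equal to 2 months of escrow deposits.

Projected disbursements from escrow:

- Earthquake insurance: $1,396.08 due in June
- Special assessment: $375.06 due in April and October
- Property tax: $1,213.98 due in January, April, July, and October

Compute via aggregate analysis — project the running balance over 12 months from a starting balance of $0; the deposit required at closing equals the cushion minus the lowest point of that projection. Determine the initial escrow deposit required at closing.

Cushion = 2 × $583.51 = $1,167.02
Trial balance (start $0, +$583.51 each month, − disbursements):
  Dec: +$583.51 → $583.51
  Jan: +$583.51 − $1,213.98 → -$46.96
  Feb: +$583.51 → $536.55
  Mar: +$583.51 → $1,120.06
  Apr: +$583.51 − $1,589.04 → $114.53
  May: +$583.51 → $698.04
  Jun: +$583.51 − $1,396.08 → -$114.53
  Jul: +$583.51 − $1,213.98 → -$745.00
  Aug: +$583.51 → -$161.49
  Sep: +$583.51 → $422.02
  Oct: +$583.51 − $1,589.04 → -$583.51
  Nov: +$583.51 → $0.00
Lowest trial balance = -$745.00 (Jul)
Initial deposit = cushion − low point = $1,167.02 − (-$745.00) = $1,912.02

$1,912.02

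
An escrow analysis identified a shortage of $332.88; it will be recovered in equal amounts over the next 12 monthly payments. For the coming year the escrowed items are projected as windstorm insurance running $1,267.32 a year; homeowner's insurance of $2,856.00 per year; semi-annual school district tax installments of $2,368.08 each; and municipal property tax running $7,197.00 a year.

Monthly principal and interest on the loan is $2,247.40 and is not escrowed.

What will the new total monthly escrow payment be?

Windstorm insurance: $1,267.32
Homeowner's insurance: $2,856.00
School district tax: $2,368.08 × 2 = $4,736.16
Municipal property tax: $7,197.00
Yearly total = $1,267.32 + $2,856.00 + $4,736.16 + $7,197.00 = $16,056.48
Monthly escrow = $16,056.48 / 12 = $1,338.04
Monthly shortage recovery: $332.88 / 12 = $27.74
Adjusted monthly = $1,338.04 + $27.74 = $1,365.78

$1,365.78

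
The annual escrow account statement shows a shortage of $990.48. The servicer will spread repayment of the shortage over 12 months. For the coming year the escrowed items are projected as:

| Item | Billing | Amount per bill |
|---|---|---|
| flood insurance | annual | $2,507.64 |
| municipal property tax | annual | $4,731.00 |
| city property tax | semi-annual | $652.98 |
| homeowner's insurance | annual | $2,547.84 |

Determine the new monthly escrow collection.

$1,006.91

Flood insurance = $2,507.64/yr
Municipal property tax = $4,731.00/yr
City property tax = $652.98 × 2 = $1,305.96/yr
Homeowner's insurance = $2,547.84/yr
Annual escrow total = $11,092.44
Monthly = $11,092.44 ÷ 12 = $924.37
Shortage spread = $990.48 / 12 = $82.54/mo
New monthly escrow = $924.37 + $82.54 = $1,006.91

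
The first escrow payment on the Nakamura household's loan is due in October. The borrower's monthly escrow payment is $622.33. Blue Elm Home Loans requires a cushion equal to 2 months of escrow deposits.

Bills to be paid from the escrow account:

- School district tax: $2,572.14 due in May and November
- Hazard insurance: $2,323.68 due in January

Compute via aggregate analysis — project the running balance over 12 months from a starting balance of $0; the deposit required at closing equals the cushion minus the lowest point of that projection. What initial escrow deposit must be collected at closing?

$3,733.98

Cushion = 2 × $622.33 = $1,244.66
Trial balance (start $0, +$622.33 each month, − disbursements):
  Oct: +$622.33 → $622.33
  Nov: +$622.33 − $2,572.14 → -$1,327.48
  Dec: +$622.33 → -$705.15
  Jan: +$622.33 − $2,323.68 → -$2,406.50
  Feb: +$622.33 → -$1,784.17
  Mar: +$622.33 → -$1,161.84
  Apr: +$622.33 → -$539.51
  May: +$622.33 − $2,572.14 → -$2,489.32
  Jun: +$622.33 → -$1,866.99
  Jul: +$622.33 → -$1,244.66
  Aug: +$622.33 → -$622.33
  Sep: +$622.33 → $0.00
Lowest trial balance = -$2,489.32 (May)
Initial deposit = cushion − low point = $1,244.66 − (-$2,489.32) = $3,733.98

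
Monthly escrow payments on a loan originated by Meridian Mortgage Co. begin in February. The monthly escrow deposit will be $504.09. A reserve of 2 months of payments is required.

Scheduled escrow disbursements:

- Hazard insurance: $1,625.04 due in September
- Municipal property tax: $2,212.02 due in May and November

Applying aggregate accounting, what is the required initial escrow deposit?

Cushion = 2 × $504.09 = $1,008.18
Trial balance (start $0, +$504.09 each month, − disbursements):
  Feb: +$504.09 → $504.09
  Mar: +$504.09 → $1,008.18
  Apr: +$504.09 → $1,512.27
  May: +$504.09 − $2,212.02 → -$195.66
  Jun: +$504.09 → $308.43
  Jul: +$504.09 → $812.52
  Aug: +$504.09 → $1,316.61
  Sep: +$504.09 − $1,625.04 → $195.66
  Oct: +$504.09 → $699.75
  Nov: +$504.09 − $2,212.02 → -$1,008.18
  Dec: +$504.09 → -$504.09
  Jan: +$504.09 → $0.00
Lowest trial balance = -$1,008.18 (Nov)
Initial deposit = cushion − low point = $1,008.18 − (-$1,008.18) = $2,016.36

$2,016.36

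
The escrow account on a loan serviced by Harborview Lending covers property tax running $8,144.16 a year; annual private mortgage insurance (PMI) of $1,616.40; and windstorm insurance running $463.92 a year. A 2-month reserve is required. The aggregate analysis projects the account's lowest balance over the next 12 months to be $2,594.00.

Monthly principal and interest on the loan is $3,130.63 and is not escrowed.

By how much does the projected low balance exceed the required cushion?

$889.92

Property tax — $8,144.16
Private mortgage insurance (PMI) — $1,616.40
Windstorm insurance — $463.92
Yearly total = $8,144.16 + $1,616.40 + $463.92 = $10,224.48
Monthly = $10,224.48 ÷ 12 = $852.04
Required reserve = 2 × $852.04 = $1,704.08
Excess over cushion: $2,594.00 − $1,704.08 = $889.92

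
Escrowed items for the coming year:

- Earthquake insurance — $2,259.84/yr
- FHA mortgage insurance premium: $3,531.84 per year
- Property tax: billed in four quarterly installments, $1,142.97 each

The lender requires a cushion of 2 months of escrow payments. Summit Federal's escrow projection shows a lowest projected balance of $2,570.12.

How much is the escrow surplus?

$842.86

Earthquake insurance: $2,259.84 per year
FHA mortgage insurance premium: $3,531.84 per year
Property tax: $1,142.97 × 4 = $4,571.88 per year
Total annual escrow = $2,259.84 + $3,531.84 + $4,571.88 = $10,363.56
Per month = $10,363.56 ÷ 12 = $863.63
Required reserve = 2 × $863.63 = $1,727.26
Surplus = $2,570.12 − $1,727.26 = $842.86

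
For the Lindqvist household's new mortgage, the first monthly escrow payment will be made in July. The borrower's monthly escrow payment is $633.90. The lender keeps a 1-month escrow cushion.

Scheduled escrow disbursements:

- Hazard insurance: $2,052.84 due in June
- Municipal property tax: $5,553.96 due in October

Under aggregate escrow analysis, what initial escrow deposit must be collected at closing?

$3,652.26

Cushion = 1 × $633.90 = $633.90
Trial balance (start $0, +$633.90 each month, − disbursements):
  Jul: +$633.90 → $633.90
  Aug: +$633.90 → $1,267.80
  Sep: +$633.90 → $1,901.70
  Oct: +$633.90 − $5,553.96 → -$3,018.36
  Nov: +$633.90 → -$2,384.46
  Dec: +$633.90 → -$1,750.56
  Jan: +$633.90 → -$1,116.66
  Feb: +$633.90 → -$482.76
  Mar: +$633.90 → $151.14
  Apr: +$633.90 → $785.04
  May: +$633.90 → $1,418.94
  Jun: +$633.90 − $2,052.84 → $0.00
Lowest trial balance = -$3,018.36 (Oct)
Initial deposit = cushion − low point = $633.90 − (-$3,018.36) = $3,652.26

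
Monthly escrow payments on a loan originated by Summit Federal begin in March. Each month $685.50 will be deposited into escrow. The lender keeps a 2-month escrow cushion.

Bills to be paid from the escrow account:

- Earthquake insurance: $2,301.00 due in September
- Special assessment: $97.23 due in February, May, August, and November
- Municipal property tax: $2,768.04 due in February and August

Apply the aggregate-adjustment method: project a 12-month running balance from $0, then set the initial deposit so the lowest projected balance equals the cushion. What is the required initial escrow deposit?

$1,836.00

Cushion = 2 × $685.50 = $1,371.00
Trial balance (start $0, +$685.50 each month, − disbursements):
  Mar: +$685.50 → $685.50
  Apr: +$685.50 → $1,371.00
  May: +$685.50 − $97.23 → $1,959.27
  Jun: +$685.50 → $2,644.77
  Jul: +$685.50 → $3,330.27
  Aug: +$685.50 − $2,865.27 → $1,150.50
  Sep: +$685.50 − $2,301.00 → -$465.00
  Oct: +$685.50 → $220.50
  Nov: +$685.50 − $97.23 → $808.77
  Dec: +$685.50 → $1,494.27
  Jan: +$685.50 → $2,179.77
  Feb: +$685.50 − $2,865.27 → $0.00
Lowest trial balance = -$465.00 (Sep)
Initial deposit = cushion − low point = $1,371.00 − (-$465.00) = $1,836.00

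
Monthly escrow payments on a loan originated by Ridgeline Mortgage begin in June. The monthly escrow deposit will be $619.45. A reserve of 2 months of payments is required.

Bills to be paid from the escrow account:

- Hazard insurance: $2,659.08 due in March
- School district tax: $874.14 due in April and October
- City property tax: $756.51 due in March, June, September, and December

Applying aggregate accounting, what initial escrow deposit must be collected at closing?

Cushion = 2 × $619.45 = $1,238.90
Trial balance (start $0, +$619.45 each month, − disbursements):
  Jun: +$619.45 − $756.51 → -$137.06
  Jul: +$619.45 → $482.39
  Aug: +$619.45 → $1,101.84
  Sep: +$619.45 − $756.51 → $964.78
  Oct: +$619.45 − $874.14 → $710.09
  Nov: +$619.45 → $1,329.54
  Dec: +$619.45 − $756.51 → $1,192.48
  Jan: +$619.45 → $1,811.93
  Feb: +$619.45 → $2,431.38
  Mar: +$619.45 − $3,415.59 → -$364.76
  Apr: +$619.45 − $874.14 → -$619.45
  May: +$619.45 → $0.00
Lowest trial balance = -$619.45 (Apr)
Initial deposit = cushion − low point = $1,238.90 − (-$619.45) = $1,858.35

$1,858.35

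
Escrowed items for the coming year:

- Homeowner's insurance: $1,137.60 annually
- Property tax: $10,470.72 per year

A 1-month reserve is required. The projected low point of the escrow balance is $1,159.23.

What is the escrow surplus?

Homeowner's insurance — $1,137.60/yr
Property tax — $10,470.72/yr
Yearly total = $1,137.60 + $10,470.72 = $11,608.32
Monthly escrow = $11,608.32 ÷ 12 = $967.36
Cushion = 1 × $967.36 = $967.36
Surplus = $1,159.23 − $967.36 = $191.87

$191.87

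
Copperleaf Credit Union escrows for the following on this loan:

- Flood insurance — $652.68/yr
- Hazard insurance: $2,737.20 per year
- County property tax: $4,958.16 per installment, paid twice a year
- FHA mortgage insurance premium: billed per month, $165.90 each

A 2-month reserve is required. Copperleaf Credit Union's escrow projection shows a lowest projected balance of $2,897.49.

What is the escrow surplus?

Flood insurance = $652.68
Hazard insurance = $2,737.20
County property tax = $4,958.16 × 2 = $9,916.32
FHA mortgage insurance premium = $165.90 × 12 = $1,990.80
Combined annual = $15,297.00
Monthly escrow = $15,297.00 / 12 = $1,274.75
Cushion = 2 × $1,274.75 = $2,549.50
Excess over cushion: $2,897.49 − $2,549.50 = $347.99

$347.99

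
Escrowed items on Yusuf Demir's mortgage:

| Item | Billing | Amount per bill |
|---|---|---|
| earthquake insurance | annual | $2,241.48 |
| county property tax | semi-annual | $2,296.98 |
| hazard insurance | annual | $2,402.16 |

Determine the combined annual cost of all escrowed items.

Earthquake insurance — $2,241.48 annually
County property tax — $2,296.98 × 2 = $4,593.96 annually
Hazard insurance — $2,402.16 annually
Total per year = $9,237.60

$9,237.60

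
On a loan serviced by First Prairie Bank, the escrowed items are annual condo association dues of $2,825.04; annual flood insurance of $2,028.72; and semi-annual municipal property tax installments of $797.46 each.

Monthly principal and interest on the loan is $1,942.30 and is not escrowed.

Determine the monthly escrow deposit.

$537.39

Condo association dues: $2,825.04/yr
Flood insurance: $2,028.72/yr
Municipal property tax: $797.46 × 2 = $1,594.92/yr
Total annual escrow = $2,825.04 + $2,028.72 + $1,594.92 = $6,448.68
Per month = $6,448.68 / 12 = $537.39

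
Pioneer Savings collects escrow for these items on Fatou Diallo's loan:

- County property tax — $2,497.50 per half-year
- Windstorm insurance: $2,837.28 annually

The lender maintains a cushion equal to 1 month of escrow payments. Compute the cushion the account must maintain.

$652.69

County property tax = $2,497.50 × 2 = $4,995.00
Windstorm insurance = $2,837.28
Combined annual = $7,832.28
Monthly = $7,832.28 / 12 = $652.69
Required cushion = 1 × $652.69 = $652.69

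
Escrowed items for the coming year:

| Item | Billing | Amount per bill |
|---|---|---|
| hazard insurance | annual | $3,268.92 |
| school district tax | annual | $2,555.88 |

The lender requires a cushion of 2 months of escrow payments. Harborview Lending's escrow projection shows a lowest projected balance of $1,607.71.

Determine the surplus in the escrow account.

$636.91

Hazard insurance: $3,268.92
School district tax: $2,555.88
Annual escrow total = $3,268.92 + $2,555.88 = $5,824.80
Monthly = $5,824.80 / 12 = $485.40
Required reserve = 2 × $485.40 = $970.80
Surplus = $1,607.71 − $970.80 = $636.91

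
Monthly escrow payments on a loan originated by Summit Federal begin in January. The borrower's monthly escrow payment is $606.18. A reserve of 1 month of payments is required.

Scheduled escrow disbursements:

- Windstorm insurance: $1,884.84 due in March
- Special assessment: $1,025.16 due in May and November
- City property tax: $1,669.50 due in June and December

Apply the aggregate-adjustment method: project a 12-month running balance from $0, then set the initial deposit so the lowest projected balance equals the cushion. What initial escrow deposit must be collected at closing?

$1,548.60

Cushion = 1 × $606.18 = $606.18
Trial balance (start $0, +$606.18 each month, − disbursements):
  Jan: +$606.18 → $606.18
  Feb: +$606.18 → $1,212.36
  Mar: +$606.18 − $1,884.84 → -$66.30
  Apr: +$606.18 → $539.88
  May: +$606.18 − $1,025.16 → $120.90
  Jun: +$606.18 − $1,669.50 → -$942.42
  Jul: +$606.18 → -$336.24
  Aug: +$606.18 → $269.94
  Sep: +$606.18 → $876.12
  Oct: +$606.18 → $1,482.30
  Nov: +$606.18 − $1,025.16 → $1,063.32
  Dec: +$606.18 − $1,669.50 → $0.00
Lowest trial balance = -$942.42 (Jun)
Initial deposit = cushion − low point = $606.18 − (-$942.42) = $1,548.60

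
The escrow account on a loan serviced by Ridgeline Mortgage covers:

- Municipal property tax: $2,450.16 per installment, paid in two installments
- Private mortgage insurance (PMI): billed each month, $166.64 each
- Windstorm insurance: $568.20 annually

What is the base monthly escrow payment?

$622.35

Municipal property tax — $2,450.16 × 2 = $4,900.32
Private mortgage insurance (PMI) — $166.64 × 12 = $1,999.68
Windstorm insurance — $568.20
Combined annual = $4,900.32 + $1,999.68 + $568.20 = $7,468.20
Monthly escrow = $7,468.20 / 12 = $622.35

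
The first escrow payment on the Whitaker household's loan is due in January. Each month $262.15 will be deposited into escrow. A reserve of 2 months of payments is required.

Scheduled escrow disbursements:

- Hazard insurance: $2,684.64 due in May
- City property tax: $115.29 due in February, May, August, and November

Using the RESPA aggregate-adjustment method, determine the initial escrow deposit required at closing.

$2,128.77

Cushion = 2 × $262.15 = $524.30
Trial balance (start $0, +$262.15 each month, − disbursements):
  Jan: +$262.15 → $262.15
  Feb: +$262.15 − $115.29 → $409.01
  Mar: +$262.15 → $671.16
  Apr: +$262.15 → $933.31
  May: +$262.15 − $2,799.93 → -$1,604.47
  Jun: +$262.15 → -$1,342.32
  Jul: +$262.15 → -$1,080.17
  Aug: +$262.15 − $115.29 → -$933.31
  Sep: +$262.15 → -$671.16
  Oct: +$262.15 → -$409.01
  Nov: +$262.15 − $115.29 → -$262.15
  Dec: +$262.15 → $0.00
Lowest trial balance = -$1,604.47 (May)
Initial deposit = cushion − low point = $524.30 − (-$1,604.47) = $2,128.77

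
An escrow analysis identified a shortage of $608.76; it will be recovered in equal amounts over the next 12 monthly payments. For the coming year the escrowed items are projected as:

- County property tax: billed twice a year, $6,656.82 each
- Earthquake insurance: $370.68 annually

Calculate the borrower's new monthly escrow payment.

$1,191.09

County property tax — $6,656.82 × 2 = $13,313.64 per year
Earthquake insurance — $370.68 per year
Annual escrow total = $13,313.64 + $370.68 = $13,684.32
Monthly escrow = $13,684.32 ÷ 12 = $1,140.36
Monthly shortage recovery: $608.76 ÷ 12 = $50.73
Adjusted monthly = $1,140.36 + $50.73 = $1,191.09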